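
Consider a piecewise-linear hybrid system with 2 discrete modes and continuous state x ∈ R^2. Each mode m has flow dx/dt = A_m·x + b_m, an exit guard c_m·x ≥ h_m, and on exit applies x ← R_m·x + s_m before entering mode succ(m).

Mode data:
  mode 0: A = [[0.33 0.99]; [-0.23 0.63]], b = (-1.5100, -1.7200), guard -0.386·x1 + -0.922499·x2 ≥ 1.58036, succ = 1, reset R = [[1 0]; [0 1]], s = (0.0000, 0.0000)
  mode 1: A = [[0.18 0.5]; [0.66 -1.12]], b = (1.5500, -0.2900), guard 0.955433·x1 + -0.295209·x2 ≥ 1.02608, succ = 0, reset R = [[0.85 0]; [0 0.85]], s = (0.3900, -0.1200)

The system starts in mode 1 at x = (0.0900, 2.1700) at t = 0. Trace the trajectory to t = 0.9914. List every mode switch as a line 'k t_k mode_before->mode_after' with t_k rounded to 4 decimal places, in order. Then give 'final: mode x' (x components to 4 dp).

1 0.5497 1->0
final: 0 1.4735 0.2233

Mode 1: guard c·x = 1.0261 hit at Δt = 0.5497 (t = 0.5497), x⁻ = (1.4714, 1.2862) → reset → x⁺ = (1.6407, 0.9733), jump to mode 0
Mode 0: flow for 0.4417 to horizon, guard not reached → x = (1.4735, 0.2233)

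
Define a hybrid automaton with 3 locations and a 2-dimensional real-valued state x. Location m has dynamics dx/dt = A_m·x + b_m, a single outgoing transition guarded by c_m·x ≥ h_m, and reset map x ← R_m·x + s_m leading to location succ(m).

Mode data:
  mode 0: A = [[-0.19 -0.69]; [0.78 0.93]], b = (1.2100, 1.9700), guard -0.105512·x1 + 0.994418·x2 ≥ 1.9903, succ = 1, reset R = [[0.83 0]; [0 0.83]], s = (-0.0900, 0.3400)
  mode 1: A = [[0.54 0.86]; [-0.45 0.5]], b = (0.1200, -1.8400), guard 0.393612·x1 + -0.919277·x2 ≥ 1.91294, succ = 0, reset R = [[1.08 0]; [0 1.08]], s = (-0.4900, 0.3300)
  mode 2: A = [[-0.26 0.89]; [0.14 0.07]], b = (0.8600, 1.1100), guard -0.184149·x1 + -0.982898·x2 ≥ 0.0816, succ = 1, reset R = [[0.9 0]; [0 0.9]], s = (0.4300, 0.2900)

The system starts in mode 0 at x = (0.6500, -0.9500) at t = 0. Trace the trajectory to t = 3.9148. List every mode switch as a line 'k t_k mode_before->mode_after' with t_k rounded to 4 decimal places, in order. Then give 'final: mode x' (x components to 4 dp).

Mode 0: guard c·x = 1.9903 hit at Δt = 0.9669 (t = 0.9669), x⁻ = (1.3855, 2.1485) → reset → x⁺ = (1.0600, 2.1232), jump to mode 1
Mode 1: guard c·x = 1.9129 hit at Δt = 1.1037 (t = 2.0706), x⁻ = (3.5962, -0.5411) → reset → x⁺ = (3.3939, -0.2544), jump to mode 0
Mode 0: guard c·x = 1.9903 hit at Δt = 0.4710 (t = 2.5416), x⁻ = (3.3449, 2.3564) → reset → x⁺ = (2.6863, 2.2958), jump to mode 1
Mode 1: guard c·x = 1.9129 hit at Δt = 0.7307 (t = 3.2723), x⁻ = (5.1896, 0.1411) → reset → x⁺ = (5.1147, 0.4824), jump to mode 0
Mode 0: guard c·x = 1.9903 hit at Δt = 0.2809 (t = 3.5531), x⁻ = (4.9024, 2.5216) → reset → x⁺ = (3.9790, 2.4330), jump to mode 1
Mode 1: flow for 0.3617 to horizon, guard not reached → x = (5.5520, 1.3394)

1 0.9669 0->1
2 2.0706 1->0
3 2.5416 0->1
4 3.2723 1->0
5 3.5531 0->1
final: 1 5.5520 1.3394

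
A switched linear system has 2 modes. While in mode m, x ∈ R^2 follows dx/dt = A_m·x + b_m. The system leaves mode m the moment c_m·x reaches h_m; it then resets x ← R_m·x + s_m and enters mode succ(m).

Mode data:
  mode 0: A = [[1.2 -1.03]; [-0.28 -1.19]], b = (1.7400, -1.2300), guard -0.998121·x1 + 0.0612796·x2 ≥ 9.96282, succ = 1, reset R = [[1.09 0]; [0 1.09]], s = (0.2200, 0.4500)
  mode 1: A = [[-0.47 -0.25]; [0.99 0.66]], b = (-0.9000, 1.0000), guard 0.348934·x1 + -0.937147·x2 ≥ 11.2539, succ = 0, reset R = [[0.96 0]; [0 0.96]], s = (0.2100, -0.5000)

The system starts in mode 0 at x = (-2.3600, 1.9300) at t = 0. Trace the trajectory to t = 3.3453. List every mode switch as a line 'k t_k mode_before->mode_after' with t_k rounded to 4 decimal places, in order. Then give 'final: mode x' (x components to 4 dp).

1 1.3498 0->1
2 2.7829 1->0
final: 0 1.7453 -7.4021

Mode 0: guard c·x = 9.9628 hit at Δt = 1.3498 (t = 1.3498), x⁻ = (-9.9362, 0.7396) → reset → x⁺ = (-10.6104, 1.2562), jump to mode 1
Mode 1: guard c·x = 11.2539 hit at Δt = 1.4331 (t = 2.7829), x⁻ = (-4.6277, -13.7317) → reset → x⁺ = (-4.2326, -13.6825), jump to mode 0
Mode 0: flow for 0.5624 to horizon, guard not reached → x = (1.7453, -7.4021)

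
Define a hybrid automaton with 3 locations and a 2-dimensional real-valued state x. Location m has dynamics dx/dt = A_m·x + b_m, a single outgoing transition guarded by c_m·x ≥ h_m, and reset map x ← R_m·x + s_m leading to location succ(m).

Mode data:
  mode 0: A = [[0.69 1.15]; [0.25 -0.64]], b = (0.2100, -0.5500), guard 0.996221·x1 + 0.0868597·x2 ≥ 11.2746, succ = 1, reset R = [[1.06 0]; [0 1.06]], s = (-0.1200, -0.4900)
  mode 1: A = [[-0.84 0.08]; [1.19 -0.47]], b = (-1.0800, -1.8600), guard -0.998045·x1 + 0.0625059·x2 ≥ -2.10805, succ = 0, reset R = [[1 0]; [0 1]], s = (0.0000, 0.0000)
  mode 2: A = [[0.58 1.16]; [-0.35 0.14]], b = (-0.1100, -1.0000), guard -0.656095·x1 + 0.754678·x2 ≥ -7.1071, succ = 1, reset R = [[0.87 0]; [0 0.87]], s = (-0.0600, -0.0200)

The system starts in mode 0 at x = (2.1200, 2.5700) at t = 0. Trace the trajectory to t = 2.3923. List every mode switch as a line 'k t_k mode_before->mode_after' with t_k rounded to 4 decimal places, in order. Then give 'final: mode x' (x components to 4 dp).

Mode 0: guard c·x = 11.2746 hit at Δt = 1.3434 (t = 1.3434), x⁻ = (11.1353, 2.0879) → reset → x⁺ = (11.6834, 1.7232), jump to mode 1
Mode 1: flow for 1.0489 to horizon, guard not reached → x = (4.3902, 6.5932)

1 1.3434 0->1
final: 1 4.3902 6.5932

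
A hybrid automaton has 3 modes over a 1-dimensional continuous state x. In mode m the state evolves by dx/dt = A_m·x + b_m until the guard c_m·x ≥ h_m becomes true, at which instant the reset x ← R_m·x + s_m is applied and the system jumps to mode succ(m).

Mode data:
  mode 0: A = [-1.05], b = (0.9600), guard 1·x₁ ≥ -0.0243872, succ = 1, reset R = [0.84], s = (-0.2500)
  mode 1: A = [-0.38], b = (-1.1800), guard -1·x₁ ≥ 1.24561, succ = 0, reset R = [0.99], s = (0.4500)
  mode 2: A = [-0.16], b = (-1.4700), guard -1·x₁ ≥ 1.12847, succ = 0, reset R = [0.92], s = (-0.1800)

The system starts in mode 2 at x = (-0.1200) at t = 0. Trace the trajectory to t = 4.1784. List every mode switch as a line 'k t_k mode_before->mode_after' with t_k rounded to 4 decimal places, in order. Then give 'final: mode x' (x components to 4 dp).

1 0.7369 2->0
2 1.5184 0->1
3 2.6278 1->0
4 3.1920 0->1
final: 1 -1.1566

Mode 2: guard c·x = 1.1285 hit at Δt = 0.7369 (t = 0.7369), x⁻ = (-1.1285) → reset → x⁺ = (-1.2182), jump to mode 0
Mode 0: guard c·x = -0.0244 hit at Δt = 0.7815 (t = 1.5184), x⁻ = (-0.0244) → reset → x⁺ = (-0.2705), jump to mode 1
Mode 1: guard c·x = 1.2456 hit at Δt = 1.1094 (t = 2.6278), x⁻ = (-1.2456) → reset → x⁺ = (-0.7832), jump to mode 0
Mode 0: guard c·x = -0.0244 hit at Δt = 0.5642 (t = 3.1920), x⁻ = (-0.0244) → reset → x⁺ = (-0.2705), jump to mode 1
Mode 1: flow for 0.9864 to horizon, guard not reached → x = (-1.1566)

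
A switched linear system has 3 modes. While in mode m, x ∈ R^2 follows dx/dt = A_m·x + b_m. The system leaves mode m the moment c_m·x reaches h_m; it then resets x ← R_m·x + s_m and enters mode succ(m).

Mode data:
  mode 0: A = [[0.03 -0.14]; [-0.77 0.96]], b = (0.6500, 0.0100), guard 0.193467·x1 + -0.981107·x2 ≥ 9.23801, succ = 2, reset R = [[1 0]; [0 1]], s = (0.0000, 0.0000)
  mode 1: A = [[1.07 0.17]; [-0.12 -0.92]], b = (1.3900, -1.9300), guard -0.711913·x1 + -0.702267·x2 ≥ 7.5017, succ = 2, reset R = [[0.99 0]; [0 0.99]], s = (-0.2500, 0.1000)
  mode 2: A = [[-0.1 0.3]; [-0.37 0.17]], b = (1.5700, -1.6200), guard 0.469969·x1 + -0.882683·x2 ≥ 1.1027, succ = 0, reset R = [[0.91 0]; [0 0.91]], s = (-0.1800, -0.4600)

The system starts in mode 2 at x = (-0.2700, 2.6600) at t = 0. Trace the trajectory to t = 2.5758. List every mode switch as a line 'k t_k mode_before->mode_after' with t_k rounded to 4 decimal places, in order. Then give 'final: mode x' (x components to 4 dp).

1 1.4333 2->0
final: 0 3.2589 -5.1700

Mode 2: guard c·x = 1.1027 hit at Δt = 1.4333 (t = 1.4333), x⁻ = (2.4653, 0.0633) → reset → x⁺ = (2.0634, -0.4024), jump to mode 0
Mode 0: flow for 1.1425 to horizon, guard not reached → x = (3.2589, -5.1700)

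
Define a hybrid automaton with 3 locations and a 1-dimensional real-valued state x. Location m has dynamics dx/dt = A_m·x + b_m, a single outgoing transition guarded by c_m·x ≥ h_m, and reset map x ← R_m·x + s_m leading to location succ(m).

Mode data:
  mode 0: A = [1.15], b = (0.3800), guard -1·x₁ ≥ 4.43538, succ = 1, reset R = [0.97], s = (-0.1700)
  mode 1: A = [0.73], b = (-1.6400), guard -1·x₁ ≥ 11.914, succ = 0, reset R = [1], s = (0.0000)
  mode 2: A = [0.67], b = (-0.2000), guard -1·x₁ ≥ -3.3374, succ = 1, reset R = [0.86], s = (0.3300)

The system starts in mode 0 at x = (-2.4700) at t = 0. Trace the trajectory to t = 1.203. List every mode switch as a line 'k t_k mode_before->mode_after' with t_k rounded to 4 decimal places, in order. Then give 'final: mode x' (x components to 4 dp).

Mode 0: guard c·x = 4.4354 hit at Δt = 0.5666 (t = 0.5666), x⁻ = (-4.4354) → reset → x⁺ = (-4.4723), jump to mode 1
Mode 1: flow for 0.6364 to horizon, guard not reached → x = (-8.4454)

1 0.5666 0->1
final: 1 -8.4454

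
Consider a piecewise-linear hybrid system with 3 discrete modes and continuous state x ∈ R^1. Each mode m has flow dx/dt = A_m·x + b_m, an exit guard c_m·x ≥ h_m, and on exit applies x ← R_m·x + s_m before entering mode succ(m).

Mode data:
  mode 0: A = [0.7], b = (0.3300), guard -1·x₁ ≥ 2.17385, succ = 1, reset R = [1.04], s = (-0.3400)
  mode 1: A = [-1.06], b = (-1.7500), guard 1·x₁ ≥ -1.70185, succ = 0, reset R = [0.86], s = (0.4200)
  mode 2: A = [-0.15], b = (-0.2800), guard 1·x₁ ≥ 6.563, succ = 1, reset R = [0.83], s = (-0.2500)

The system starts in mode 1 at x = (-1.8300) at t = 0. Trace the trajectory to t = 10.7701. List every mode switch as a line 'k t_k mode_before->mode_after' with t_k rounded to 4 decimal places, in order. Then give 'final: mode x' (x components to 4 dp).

Mode 1: guard c·x = -1.7019 hit at Δt = 1.1865 (t = 1.1865), x⁻ = (-1.7019) → reset → x⁺ = (-1.0436), jump to mode 0
Mode 0: guard c·x = 2.1738 hit at Δt = 1.5577 (t = 2.7442), x⁻ = (-2.1738) → reset → x⁺ = (-2.6008), jump to mode 1
Mode 1: guard c·x = -1.7019 hit at Δt = 2.7607 (t = 5.5049), x⁻ = (-1.7019) → reset → x⁺ = (-1.0436), jump to mode 0
Mode 0: guard c·x = 2.1738 hit at Δt = 1.5577 (t = 7.0626), x⁻ = (-2.1738) → reset → x⁺ = (-2.6008), jump to mode 1
Mode 1: guard c·x = -1.7019 hit at Δt = 2.7607 (t = 9.8233), x⁻ = (-1.7019) → reset → x⁺ = (-1.0436), jump to mode 0
Mode 0: flow for 0.9468 to horizon, guard not reached → x = (-1.5815)

1 1.1865 1->0
2 2.7442 0->1
3 5.5049 1->0
4 7.0626 0->1
5 9.8233 1->0
final: 0 -1.5815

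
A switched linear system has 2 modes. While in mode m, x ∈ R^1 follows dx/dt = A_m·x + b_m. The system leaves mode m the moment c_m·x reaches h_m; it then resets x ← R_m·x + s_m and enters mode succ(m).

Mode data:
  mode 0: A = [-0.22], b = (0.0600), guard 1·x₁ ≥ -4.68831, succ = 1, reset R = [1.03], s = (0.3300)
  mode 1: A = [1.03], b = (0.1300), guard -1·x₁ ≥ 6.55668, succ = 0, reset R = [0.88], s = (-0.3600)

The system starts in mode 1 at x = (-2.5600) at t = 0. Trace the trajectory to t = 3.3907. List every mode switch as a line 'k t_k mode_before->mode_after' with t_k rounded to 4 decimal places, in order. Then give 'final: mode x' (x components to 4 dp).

1 0.9433 1->0
2 2.1028 0->1
3 2.4772 1->0
final: 0 -4.9642

Mode 1: guard c·x = 6.5567 hit at Δt = 0.9433 (t = 0.9433), x⁻ = (-6.5567) → reset → x⁺ = (-6.1299), jump to mode 0
Mode 0: guard c·x = -4.6883 hit at Δt = 1.1595 (t = 2.1028), x⁻ = (-4.6883) → reset → x⁺ = (-4.4990), jump to mode 1
Mode 1: guard c·x = 6.5567 hit at Δt = 0.3744 (t = 2.4772), x⁻ = (-6.5567) → reset → x⁺ = (-6.1299), jump to mode 0
Mode 0: flow for 0.9135 to horizon, guard not reached → x = (-4.9642)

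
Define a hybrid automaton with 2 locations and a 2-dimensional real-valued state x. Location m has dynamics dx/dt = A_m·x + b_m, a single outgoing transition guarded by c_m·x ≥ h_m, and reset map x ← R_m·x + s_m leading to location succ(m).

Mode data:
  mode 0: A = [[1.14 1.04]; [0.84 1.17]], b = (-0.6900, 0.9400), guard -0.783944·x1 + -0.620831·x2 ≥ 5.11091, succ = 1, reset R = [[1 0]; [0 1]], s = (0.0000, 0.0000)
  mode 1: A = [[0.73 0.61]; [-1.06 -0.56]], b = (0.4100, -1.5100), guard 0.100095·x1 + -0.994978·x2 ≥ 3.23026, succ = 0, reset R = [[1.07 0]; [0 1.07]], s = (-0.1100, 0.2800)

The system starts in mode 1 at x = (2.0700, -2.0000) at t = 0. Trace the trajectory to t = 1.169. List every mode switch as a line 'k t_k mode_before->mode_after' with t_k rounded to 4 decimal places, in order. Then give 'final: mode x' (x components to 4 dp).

1 0.4219 1->0
final: 0 0.5519 -4.1911

Mode 1: guard c·x = 3.2303 hit at Δt = 0.4219 (t = 0.4219), x⁻ = (2.2670, -3.0185) → reset → x⁺ = (2.3157, -2.9498), jump to mode 0
Mode 0: flow for 0.7471 to horizon, guard not reached → x = (0.5519, -4.1911)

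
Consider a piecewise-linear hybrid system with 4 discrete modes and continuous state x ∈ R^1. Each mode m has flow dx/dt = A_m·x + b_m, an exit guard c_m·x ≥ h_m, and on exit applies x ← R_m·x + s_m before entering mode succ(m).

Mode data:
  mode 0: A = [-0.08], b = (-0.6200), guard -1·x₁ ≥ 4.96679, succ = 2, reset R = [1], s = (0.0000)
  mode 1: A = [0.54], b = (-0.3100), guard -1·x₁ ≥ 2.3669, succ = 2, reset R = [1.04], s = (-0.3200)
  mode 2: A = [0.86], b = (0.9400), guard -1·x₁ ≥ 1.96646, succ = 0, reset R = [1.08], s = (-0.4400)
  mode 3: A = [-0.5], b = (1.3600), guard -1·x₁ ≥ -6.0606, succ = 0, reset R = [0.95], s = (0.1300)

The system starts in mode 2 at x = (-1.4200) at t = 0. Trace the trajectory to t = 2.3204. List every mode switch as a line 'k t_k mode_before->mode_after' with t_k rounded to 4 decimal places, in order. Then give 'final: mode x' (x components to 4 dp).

1 1.1425 2->0
final: 0 -3.0302

Mode 2: guard c·x = 1.9665 hit at Δt = 1.1425 (t = 1.1425), x⁻ = (-1.9665) → reset → x⁺ = (-2.5638), jump to mode 0
Mode 0: flow for 1.1779 to horizon, guard not reached → x = (-3.0302)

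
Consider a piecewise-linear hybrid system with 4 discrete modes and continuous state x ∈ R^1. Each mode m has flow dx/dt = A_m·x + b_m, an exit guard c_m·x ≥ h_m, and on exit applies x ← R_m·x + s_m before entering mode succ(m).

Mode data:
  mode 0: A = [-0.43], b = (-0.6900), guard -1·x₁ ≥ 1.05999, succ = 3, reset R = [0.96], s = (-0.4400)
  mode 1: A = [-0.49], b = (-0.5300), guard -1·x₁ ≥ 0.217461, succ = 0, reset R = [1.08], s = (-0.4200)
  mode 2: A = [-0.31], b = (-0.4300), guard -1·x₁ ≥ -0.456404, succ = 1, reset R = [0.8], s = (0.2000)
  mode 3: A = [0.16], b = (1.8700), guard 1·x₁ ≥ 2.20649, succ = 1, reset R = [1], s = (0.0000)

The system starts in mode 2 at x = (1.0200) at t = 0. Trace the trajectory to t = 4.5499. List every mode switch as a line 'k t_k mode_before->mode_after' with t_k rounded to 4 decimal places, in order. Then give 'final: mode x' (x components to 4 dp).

1 0.8605 2->1
2 2.1764 1->0
3 3.4696 0->3
final: 3 0.4726

Mode 2: guard c·x = -0.4564 hit at Δt = 0.8605 (t = 0.8605), x⁻ = (0.4564) → reset → x⁺ = (0.5651), jump to mode 1
Mode 1: guard c·x = 0.2175 hit at Δt = 1.3159 (t = 2.1764), x⁻ = (-0.2175) → reset → x⁺ = (-0.6549), jump to mode 0
Mode 0: guard c·x = 1.0600 hit at Δt = 1.2932 (t = 3.4696), x⁻ = (-1.0600) → reset → x⁺ = (-1.4576), jump to mode 3
Mode 3: flow for 1.0803 to horizon, guard not reached → x = (0.4726)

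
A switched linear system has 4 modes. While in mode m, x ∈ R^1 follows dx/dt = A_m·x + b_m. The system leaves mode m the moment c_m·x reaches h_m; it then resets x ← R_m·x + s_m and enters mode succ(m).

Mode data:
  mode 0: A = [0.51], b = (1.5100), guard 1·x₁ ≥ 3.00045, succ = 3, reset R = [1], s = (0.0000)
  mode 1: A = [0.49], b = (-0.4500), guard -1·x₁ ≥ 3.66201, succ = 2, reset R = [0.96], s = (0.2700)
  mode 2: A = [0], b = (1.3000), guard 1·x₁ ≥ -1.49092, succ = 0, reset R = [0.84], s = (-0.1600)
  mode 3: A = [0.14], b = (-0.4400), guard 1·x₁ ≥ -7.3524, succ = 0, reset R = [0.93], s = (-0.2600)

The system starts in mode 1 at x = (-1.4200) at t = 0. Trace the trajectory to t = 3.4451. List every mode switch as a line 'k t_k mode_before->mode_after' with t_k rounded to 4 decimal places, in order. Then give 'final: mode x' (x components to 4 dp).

Mode 1: guard c·x = 3.6620 hit at Δt = 1.3721 (t = 1.3721), x⁻ = (-3.6620) → reset → x⁺ = (-3.2455), jump to mode 2
Mode 2: guard c·x = -1.4909 hit at Δt = 1.3497 (t = 2.7218), x⁻ = (-1.4909) → reset → x⁺ = (-1.4124), jump to mode 0
Mode 0: flow for 0.7233 to horizon, guard not reached → x = (-0.7216)

1 1.3721 1->2
2 2.7218 2->0
final: 0 -0.7216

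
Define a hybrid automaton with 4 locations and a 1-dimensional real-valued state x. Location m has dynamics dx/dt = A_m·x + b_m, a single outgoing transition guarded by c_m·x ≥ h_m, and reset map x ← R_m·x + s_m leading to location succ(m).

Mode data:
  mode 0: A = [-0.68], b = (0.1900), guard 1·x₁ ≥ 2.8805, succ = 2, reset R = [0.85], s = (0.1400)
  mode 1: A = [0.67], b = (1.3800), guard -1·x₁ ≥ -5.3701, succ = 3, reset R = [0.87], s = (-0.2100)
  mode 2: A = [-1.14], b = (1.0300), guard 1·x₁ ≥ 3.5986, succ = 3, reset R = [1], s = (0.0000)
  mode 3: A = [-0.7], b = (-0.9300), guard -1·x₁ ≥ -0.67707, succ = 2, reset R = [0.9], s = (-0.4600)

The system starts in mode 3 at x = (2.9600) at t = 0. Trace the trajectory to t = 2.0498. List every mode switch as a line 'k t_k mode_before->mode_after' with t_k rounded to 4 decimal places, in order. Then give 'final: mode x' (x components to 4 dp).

Mode 3: guard c·x = -0.6771 hit at Δt = 1.0857 (t = 1.0857), x⁻ = (0.6771) → reset → x⁺ = (0.1494), jump to mode 2
Mode 2: flow for 0.9641 to horizon, guard not reached → x = (0.6522)

1 1.0857 3->2
final: 2 0.6522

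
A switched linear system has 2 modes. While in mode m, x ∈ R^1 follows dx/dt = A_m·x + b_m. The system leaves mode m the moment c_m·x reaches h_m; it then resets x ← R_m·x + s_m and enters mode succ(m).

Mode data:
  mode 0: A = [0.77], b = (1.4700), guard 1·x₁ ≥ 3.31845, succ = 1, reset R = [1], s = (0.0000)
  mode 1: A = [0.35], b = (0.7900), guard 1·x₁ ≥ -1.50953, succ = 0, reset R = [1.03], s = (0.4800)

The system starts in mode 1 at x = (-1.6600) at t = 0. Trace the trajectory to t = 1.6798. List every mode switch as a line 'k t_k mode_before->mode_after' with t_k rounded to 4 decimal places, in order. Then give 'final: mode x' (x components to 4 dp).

1 0.6421 1->0
final: 0 -0.0542

Mode 1: guard c·x = -1.5095 hit at Δt = 0.6421 (t = 0.6421), x⁻ = (-1.5095) → reset → x⁺ = (-1.0748), jump to mode 0
Mode 0: flow for 1.0377 to horizon, guard not reached → x = (-0.0542)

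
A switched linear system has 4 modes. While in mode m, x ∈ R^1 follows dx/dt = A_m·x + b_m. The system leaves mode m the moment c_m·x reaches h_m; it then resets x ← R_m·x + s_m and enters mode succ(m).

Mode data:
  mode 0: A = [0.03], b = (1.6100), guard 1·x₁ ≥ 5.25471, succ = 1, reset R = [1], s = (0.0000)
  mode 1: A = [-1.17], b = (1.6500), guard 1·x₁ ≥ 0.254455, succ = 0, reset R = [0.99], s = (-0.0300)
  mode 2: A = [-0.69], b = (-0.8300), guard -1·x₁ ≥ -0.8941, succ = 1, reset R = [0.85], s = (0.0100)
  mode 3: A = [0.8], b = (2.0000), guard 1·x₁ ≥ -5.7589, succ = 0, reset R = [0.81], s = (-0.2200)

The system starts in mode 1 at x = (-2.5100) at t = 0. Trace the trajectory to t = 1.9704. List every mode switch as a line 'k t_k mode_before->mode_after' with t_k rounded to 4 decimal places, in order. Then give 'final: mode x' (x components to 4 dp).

Mode 1: guard c·x = 0.2545 hit at Δt = 1.0439 (t = 1.0439), x⁻ = (0.2545) → reset → x⁺ = (0.2219), jump to mode 0
Mode 0: flow for 0.9265 to horizon, guard not reached → x = (1.7408)

1 1.0439 1->0
final: 0 1.7408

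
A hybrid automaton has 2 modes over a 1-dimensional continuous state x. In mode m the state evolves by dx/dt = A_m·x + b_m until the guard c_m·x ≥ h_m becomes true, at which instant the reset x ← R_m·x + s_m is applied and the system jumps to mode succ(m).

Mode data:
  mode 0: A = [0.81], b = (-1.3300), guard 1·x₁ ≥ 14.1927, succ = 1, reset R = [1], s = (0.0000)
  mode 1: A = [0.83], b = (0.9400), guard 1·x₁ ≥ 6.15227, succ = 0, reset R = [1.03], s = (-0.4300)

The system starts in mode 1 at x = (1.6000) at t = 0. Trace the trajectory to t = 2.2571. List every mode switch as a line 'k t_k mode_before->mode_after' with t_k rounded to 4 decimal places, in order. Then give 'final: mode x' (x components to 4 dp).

1 1.1814 1->0
final: 0 11.8352

Mode 1: guard c·x = 6.1523 hit at Δt = 1.1814 (t = 1.1814), x⁻ = (6.1523) → reset → x⁺ = (5.9068), jump to mode 0
Mode 0: flow for 1.0757 to horizon, guard not reached → x = (11.8352)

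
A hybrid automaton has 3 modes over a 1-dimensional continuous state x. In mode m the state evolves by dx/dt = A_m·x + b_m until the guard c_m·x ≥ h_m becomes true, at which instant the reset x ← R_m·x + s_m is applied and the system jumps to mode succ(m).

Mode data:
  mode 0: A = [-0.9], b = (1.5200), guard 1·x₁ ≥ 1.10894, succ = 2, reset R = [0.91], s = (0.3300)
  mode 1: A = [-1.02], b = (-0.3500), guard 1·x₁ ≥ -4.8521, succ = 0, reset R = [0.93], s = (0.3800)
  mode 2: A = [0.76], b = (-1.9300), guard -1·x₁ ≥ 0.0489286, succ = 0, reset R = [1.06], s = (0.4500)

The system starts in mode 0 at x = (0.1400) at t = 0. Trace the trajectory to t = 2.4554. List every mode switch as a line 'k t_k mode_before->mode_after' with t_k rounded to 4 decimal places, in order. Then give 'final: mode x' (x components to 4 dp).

1 1.0915 0->2
2 2.1026 2->0
final: 0 0.7493

Mode 0: guard c·x = 1.1089 hit at Δt = 1.0915 (t = 1.0915), x⁻ = (1.1089) → reset → x⁺ = (1.3391), jump to mode 2
Mode 2: guard c·x = 0.0489 hit at Δt = 1.0111 (t = 2.1026), x⁻ = (-0.0489) → reset → x⁺ = (0.3981), jump to mode 0
Mode 0: flow for 0.3528 to horizon, guard not reached → x = (0.7493)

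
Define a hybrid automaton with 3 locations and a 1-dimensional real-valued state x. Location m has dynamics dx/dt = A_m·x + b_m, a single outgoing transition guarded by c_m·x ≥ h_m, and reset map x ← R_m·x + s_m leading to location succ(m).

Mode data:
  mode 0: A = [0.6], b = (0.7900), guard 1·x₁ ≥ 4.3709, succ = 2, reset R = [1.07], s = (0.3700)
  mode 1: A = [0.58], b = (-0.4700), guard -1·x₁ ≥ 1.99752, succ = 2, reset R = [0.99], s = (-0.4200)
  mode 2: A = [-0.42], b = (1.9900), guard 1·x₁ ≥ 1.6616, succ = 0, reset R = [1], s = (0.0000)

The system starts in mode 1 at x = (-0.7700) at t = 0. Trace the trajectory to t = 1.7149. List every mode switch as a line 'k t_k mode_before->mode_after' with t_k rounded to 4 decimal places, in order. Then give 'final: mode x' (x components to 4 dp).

1 0.9910 1->2
final: 2 -0.5268

Mode 1: guard c·x = 1.9975 hit at Δt = 0.9910 (t = 0.9910), x⁻ = (-1.9975) → reset → x⁺ = (-2.3975), jump to mode 2
Mode 2: flow for 0.7239 to horizon, guard not reached → x = (-0.5268)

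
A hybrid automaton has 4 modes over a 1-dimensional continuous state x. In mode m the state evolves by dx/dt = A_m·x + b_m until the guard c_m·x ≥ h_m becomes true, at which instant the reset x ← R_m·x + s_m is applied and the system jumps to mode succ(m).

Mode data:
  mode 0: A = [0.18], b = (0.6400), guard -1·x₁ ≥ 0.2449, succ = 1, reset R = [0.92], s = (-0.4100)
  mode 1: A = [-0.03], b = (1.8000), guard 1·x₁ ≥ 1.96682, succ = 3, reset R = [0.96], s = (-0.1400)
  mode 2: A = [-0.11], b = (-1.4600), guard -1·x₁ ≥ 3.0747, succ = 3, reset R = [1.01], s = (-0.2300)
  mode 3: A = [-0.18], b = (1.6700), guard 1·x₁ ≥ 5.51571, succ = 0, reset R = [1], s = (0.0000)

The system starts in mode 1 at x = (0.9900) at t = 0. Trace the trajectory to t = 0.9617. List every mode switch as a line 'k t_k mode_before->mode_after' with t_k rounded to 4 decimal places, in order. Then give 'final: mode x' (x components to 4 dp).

Mode 1: guard c·x = 1.9668 hit at Δt = 0.5564 (t = 0.5564), x⁻ = (1.9668) → reset → x⁺ = (1.7481), jump to mode 3
Mode 3: flow for 0.4053 to horizon, guard not reached → x = (2.2779)

1 0.5564 1->3
final: 3 2.2779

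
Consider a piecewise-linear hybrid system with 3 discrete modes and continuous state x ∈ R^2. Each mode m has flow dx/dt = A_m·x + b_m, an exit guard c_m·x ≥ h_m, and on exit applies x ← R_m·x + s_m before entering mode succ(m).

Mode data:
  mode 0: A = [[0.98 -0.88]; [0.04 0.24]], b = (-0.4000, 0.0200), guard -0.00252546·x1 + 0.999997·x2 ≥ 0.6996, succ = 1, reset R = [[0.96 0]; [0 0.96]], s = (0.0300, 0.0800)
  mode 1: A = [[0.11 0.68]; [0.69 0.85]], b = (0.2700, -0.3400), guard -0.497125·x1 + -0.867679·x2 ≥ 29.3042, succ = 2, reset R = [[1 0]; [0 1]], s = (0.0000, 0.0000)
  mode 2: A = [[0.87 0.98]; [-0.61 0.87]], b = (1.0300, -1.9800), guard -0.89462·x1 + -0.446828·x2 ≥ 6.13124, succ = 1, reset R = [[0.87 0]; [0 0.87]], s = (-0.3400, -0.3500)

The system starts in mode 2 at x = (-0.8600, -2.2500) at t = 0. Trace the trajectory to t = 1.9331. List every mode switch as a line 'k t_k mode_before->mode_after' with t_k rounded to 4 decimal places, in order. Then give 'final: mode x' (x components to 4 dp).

Mode 2: guard c·x = 6.1312 hit at Δt = 0.7606 (t = 0.7606), x⁻ = (-4.2714, -5.1696) → reset → x⁺ = (-4.0561, -4.8476), jump to mode 1
Mode 1: flow for 1.1725 to horizon, guard not reached → x = (-14.3948, -23.6887)

1 0.7606 2->1
final: 1 -14.3948 -23.6887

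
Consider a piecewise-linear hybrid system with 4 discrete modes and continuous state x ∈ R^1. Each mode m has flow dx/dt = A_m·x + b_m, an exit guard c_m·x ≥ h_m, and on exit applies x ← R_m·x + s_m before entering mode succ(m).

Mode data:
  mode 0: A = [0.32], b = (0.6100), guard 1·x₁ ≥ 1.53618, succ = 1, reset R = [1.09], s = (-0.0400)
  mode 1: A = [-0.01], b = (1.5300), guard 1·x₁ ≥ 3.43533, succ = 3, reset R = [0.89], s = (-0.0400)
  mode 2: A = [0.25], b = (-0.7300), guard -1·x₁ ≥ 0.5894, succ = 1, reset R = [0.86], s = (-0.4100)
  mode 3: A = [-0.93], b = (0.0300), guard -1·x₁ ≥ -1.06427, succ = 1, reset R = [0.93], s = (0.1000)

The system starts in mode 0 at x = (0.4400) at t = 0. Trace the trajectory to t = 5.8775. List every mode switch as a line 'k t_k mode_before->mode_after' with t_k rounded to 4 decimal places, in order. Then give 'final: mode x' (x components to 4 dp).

1 1.1980 0->1
2 2.3949 1->3
3 3.5370 3->1
4 5.0931 1->3
final: 3 1.4716

Mode 0: guard c·x = 1.5362 hit at Δt = 1.1980 (t = 1.1980), x⁻ = (1.5362) → reset → x⁺ = (1.6344), jump to mode 1
Mode 1: guard c·x = 3.4353 hit at Δt = 1.1969 (t = 2.3949), x⁻ = (3.4353) → reset → x⁺ = (3.0174), jump to mode 3
Mode 3: guard c·x = -1.0643 hit at Δt = 1.1421 (t = 3.5370), x⁻ = (1.0643) → reset → x⁺ = (1.0898), jump to mode 1
Mode 1: guard c·x = 3.4353 hit at Δt = 1.5561 (t = 5.0931), x⁻ = (3.4353) → reset → x⁺ = (3.0174), jump to mode 3
Mode 3: flow for 0.7844 to horizon, guard not reached → x = (1.4716)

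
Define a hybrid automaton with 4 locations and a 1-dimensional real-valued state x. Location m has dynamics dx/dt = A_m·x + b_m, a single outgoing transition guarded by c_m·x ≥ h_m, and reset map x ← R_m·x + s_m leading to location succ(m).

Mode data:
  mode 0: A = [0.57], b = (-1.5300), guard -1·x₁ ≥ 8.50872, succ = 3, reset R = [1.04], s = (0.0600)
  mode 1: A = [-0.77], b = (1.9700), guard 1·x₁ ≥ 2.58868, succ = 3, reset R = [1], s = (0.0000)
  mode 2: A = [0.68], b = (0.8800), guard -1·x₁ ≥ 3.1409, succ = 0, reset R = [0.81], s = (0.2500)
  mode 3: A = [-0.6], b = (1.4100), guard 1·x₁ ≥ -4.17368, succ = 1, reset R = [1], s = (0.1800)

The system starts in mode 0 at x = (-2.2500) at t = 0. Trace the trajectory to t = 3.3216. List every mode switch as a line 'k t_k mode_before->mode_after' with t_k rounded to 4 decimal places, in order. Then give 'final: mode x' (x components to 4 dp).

Mode 0: guard c·x = 8.5087 hit at Δt = 1.4370 (t = 1.4370), x⁻ = (-8.5087) → reset → x⁺ = (-8.7891), jump to mode 3
Mode 3: guard c·x = -4.1737 hit at Δt = 0.8917 (t = 2.3287), x⁻ = (-4.1737) → reset → x⁺ = (-3.9937), jump to mode 1
Mode 1: flow for 0.9929 to horizon, guard not reached → x = (-0.4919)

1 1.4370 0->3
2 2.3287 3->1
final: 1 -0.4919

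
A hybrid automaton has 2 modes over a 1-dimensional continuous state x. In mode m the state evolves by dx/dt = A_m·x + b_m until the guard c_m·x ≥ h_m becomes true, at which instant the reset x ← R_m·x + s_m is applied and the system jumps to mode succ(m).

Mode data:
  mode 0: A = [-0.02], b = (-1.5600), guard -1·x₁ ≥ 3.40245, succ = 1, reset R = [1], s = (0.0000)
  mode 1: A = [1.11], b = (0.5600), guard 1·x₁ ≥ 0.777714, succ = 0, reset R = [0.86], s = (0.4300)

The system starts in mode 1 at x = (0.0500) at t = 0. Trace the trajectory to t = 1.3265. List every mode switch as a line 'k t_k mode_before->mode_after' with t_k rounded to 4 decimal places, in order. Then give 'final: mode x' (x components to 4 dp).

1 0.7552 1->0
final: 0 0.2002

Mode 1: guard c·x = 0.7777 hit at Δt = 0.7552 (t = 0.7552), x⁻ = (0.7777) → reset → x⁺ = (1.0988), jump to mode 0
Mode 0: flow for 0.5713 to horizon, guard not reached → x = (0.2002)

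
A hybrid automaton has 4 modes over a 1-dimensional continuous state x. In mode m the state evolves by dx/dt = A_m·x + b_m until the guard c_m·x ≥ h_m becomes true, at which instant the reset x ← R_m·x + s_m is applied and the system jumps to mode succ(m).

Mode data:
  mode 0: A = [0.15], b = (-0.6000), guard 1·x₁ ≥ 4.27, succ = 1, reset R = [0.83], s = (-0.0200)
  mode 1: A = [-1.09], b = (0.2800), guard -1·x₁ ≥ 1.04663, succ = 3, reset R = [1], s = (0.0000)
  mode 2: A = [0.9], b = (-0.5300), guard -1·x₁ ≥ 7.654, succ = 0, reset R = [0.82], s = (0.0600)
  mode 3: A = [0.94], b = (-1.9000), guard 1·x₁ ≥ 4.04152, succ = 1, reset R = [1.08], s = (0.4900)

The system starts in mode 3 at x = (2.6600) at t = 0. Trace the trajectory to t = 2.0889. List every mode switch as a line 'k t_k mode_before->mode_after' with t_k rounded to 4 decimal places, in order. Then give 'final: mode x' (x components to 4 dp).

Mode 3: guard c·x = 4.0415 hit at Δt = 1.2250 (t = 1.2250), x⁻ = (4.0415) → reset → x⁺ = (4.8548), jump to mode 1
Mode 1: flow for 0.8639 to horizon, guard not reached → x = (2.0500)

1 1.2250 3->1
final: 1 2.0500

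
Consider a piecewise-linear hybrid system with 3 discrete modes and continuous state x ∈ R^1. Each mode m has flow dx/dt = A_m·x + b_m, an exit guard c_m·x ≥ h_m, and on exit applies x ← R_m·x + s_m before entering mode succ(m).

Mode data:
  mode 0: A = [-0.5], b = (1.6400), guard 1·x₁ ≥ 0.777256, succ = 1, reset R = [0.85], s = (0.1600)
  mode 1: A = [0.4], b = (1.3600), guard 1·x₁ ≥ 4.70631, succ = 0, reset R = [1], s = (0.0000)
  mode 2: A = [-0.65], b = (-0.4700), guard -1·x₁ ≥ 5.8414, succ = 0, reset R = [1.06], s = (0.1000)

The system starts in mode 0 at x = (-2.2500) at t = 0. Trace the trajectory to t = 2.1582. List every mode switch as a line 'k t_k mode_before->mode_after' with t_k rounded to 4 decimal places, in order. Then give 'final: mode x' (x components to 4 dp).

Mode 0: guard c·x = 0.7773 hit at Δt = 1.5856 (t = 1.5856), x⁻ = (0.7773) → reset → x⁺ = (0.8207), jump to mode 1
Mode 1: flow for 0.5726 to horizon, guard not reached → x = (1.9070)

1 1.5856 0->1
final: 1 1.9070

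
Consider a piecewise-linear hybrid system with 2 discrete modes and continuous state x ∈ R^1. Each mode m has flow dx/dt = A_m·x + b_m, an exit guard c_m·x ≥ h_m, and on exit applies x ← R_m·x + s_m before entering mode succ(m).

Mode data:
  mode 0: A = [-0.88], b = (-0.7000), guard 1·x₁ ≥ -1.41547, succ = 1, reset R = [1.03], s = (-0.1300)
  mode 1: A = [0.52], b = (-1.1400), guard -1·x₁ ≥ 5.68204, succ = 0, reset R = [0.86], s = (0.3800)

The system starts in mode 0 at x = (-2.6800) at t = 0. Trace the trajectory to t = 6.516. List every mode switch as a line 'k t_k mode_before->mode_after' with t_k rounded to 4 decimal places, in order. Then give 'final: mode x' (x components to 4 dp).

Mode 0: guard c·x = -1.4155 hit at Δt = 1.2633 (t = 1.2633), x⁻ = (-1.4155) → reset → x⁺ = (-1.5879), jump to mode 1
Mode 1: guard c·x = 5.6820 hit at Δt = 1.4112 (t = 2.6745), x⁻ = (-5.6820) → reset → x⁺ = (-4.5066), jump to mode 0
Mode 0: guard c·x = -1.4155 hit at Δt = 2.0333 (t = 4.7078), x⁻ = (-1.4155) → reset → x⁺ = (-1.5879), jump to mode 1
Mode 1: guard c·x = 5.6820 hit at Δt = 1.4112 (t = 6.1190), x⁻ = (-5.6820) → reset → x⁺ = (-4.5066), jump to mode 0
Mode 0: flow for 0.3970 to horizon, guard not reached → x = (-3.4124)

1 1.2633 0->1
2 2.6745 1->0
3 4.7078 0->1
4 6.1190 1->0
final: 0 -3.4124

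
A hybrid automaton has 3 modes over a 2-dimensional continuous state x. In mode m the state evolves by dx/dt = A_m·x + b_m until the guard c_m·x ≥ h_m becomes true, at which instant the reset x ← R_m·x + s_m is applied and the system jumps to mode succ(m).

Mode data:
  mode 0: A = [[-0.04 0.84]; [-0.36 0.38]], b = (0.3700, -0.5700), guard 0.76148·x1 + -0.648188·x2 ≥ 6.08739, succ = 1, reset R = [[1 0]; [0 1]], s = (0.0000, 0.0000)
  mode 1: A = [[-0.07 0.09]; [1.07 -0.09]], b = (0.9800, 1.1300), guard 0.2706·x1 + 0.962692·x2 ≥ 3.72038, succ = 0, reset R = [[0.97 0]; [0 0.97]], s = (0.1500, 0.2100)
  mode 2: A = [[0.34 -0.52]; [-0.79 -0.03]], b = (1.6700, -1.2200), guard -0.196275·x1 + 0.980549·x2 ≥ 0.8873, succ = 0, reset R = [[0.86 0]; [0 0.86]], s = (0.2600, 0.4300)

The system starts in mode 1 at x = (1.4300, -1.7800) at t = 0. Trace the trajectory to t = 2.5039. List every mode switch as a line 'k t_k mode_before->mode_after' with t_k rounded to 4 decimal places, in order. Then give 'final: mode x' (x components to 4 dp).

Mode 1: guard c·x = 3.7204 hit at Δt = 1.4894 (t = 1.4894), x⁻ = (2.7481, 3.0921) → reset → x⁺ = (2.8156, 3.2093), jump to mode 0
Mode 0: flow for 1.0145 to horizon, guard not reached → x = (5.4134, 2.1809)

1 1.4894 1->0
final: 0 5.4134 2.1809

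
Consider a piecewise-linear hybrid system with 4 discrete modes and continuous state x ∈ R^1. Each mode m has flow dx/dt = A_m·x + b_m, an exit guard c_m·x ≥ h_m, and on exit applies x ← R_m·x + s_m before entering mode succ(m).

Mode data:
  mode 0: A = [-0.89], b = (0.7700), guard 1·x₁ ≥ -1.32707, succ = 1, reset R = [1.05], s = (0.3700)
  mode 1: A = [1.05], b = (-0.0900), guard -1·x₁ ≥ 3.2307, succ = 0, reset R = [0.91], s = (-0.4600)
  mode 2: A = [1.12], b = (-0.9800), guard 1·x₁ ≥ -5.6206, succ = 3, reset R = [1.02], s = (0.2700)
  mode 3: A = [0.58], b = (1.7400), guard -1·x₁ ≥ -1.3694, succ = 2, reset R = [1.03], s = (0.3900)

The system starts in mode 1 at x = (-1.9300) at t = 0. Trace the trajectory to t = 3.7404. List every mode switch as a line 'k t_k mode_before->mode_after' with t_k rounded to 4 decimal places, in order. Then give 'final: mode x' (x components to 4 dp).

1 0.4742 1->0
2 1.2220 0->1
3 2.2651 1->0
4 3.0129 0->1
final: 1 -2.2950

Mode 1: guard c·x = 3.2307 hit at Δt = 0.4742 (t = 0.4742), x⁻ = (-3.2307) → reset → x⁺ = (-3.3999), jump to mode 0
Mode 0: guard c·x = -1.3271 hit at Δt = 0.7478 (t = 1.2220), x⁻ = (-1.3271) → reset → x⁺ = (-1.0234), jump to mode 1
Mode 1: guard c·x = 3.2307 hit at Δt = 1.0431 (t = 2.2651), x⁻ = (-3.2307) → reset → x⁺ = (-3.3999), jump to mode 0
Mode 0: guard c·x = -1.3271 hit at Δt = 0.7478 (t = 3.0129), x⁻ = (-1.3271) → reset → x⁺ = (-1.0234), jump to mode 1
Mode 1: flow for 0.7275 to horizon, guard not reached → x = (-2.2950)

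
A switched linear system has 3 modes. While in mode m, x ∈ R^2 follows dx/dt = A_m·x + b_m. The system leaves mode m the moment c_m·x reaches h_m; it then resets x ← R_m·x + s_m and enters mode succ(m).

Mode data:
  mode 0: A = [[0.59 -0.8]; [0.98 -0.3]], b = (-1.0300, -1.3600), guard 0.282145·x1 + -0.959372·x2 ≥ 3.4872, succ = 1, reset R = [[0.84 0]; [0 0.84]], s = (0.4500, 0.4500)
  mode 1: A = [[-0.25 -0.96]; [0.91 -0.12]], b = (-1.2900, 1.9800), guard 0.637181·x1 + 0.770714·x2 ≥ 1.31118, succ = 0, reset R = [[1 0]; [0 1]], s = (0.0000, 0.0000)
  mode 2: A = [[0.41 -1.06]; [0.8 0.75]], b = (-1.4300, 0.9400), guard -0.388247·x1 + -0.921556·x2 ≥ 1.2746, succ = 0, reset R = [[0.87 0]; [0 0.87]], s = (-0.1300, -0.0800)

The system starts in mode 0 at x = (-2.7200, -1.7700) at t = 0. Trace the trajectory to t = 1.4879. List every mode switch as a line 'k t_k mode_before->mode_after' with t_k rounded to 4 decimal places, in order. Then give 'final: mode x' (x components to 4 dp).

1 0.8228 0->1
final: 1 -0.7252 -2.5558

Mode 0: guard c·x = 3.4872 hit at Δt = 0.8228 (t = 0.8228), x⁻ = (-2.9152, -4.4922) → reset → x⁺ = (-1.9987, -3.3235), jump to mode 1
Mode 1: flow for 0.6651 to horizon, guard not reached → x = (-0.7252, -2.5558)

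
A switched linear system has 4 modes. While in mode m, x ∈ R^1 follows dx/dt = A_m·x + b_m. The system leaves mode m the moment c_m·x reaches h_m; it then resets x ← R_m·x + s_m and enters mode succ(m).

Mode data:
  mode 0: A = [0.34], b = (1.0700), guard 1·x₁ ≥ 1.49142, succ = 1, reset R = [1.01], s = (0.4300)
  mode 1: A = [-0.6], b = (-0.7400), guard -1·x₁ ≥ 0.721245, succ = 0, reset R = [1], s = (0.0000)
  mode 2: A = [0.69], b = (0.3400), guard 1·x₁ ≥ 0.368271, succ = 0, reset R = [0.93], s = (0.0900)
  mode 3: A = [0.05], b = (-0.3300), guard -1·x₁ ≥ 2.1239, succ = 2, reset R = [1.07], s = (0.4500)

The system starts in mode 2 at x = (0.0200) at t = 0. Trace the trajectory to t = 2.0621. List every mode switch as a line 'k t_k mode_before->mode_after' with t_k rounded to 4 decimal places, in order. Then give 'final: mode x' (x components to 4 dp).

1 0.7512 2->0
2 1.5134 0->1
final: 1 1.0472

Mode 2: guard c·x = 0.3683 hit at Δt = 0.7512 (t = 0.7512), x⁻ = (0.3683) → reset → x⁺ = (0.4325), jump to mode 0
Mode 0: guard c·x = 1.4914 hit at Δt = 0.7622 (t = 1.5134), x⁻ = (1.4914) → reset → x⁺ = (1.9363), jump to mode 1
Mode 1: flow for 0.5487 to horizon, guard not reached → x = (1.0472)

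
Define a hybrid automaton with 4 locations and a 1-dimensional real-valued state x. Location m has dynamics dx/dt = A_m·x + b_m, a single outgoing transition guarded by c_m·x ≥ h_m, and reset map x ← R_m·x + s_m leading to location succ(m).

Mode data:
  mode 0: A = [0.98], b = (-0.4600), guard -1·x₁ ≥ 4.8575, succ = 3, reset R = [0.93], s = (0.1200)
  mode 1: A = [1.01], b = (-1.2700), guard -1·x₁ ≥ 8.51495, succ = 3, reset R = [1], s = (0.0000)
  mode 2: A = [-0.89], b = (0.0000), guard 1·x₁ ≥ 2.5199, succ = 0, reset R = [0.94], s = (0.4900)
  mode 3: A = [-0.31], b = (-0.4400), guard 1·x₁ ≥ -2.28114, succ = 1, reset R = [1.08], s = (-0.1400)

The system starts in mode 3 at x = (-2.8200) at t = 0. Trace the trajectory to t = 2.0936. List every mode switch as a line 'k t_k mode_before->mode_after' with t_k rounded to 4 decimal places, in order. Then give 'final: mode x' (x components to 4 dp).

Mode 3: guard c·x = -2.2811 hit at Δt = 1.5667 (t = 1.5667), x⁻ = (-2.2811) → reset → x⁺ = (-2.6036), jump to mode 1
Mode 1: flow for 0.5269 to horizon, guard not reached → x = (-5.3164)

1 1.5667 3->1
final: 1 -5.3164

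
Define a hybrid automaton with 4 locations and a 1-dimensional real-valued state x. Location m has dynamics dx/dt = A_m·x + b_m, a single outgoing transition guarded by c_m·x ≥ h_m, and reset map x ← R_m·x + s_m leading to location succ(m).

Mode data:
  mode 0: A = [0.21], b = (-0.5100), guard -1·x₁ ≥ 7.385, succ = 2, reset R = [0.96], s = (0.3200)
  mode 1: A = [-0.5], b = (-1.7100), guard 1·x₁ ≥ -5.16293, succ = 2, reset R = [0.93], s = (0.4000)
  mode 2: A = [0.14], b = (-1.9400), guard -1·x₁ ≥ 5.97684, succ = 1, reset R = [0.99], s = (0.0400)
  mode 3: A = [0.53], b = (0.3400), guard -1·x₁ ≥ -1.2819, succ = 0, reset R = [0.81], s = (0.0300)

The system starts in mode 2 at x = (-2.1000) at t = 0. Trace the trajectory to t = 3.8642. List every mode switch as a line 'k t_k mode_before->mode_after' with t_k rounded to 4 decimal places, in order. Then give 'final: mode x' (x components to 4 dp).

Mode 2: guard c·x = 5.9768 hit at Δt = 1.5535 (t = 1.5535), x⁻ = (-5.9768) → reset → x⁺ = (-5.8771), jump to mode 1
Mode 1: guard c·x = -5.1629 hit at Δt = 0.6868 (t = 2.2403), x⁻ = (-5.1629) → reset → x⁺ = (-4.4015), jump to mode 2
Mode 2: guard c·x = 5.9768 hit at Δt = 0.5911 (t = 2.8314), x⁻ = (-5.9768) → reset → x⁺ = (-5.8771), jump to mode 1
Mode 1: guard c·x = -5.1629 hit at Δt = 0.6868 (t = 3.5182), x⁻ = (-5.1629) → reset → x⁺ = (-4.4015), jump to mode 2
Mode 2: flow for 0.3460 to horizon, guard not reached → x = (-5.3077)

1 1.5535 2->1
2 2.2403 1->2
3 2.8314 2->1
4 3.5182 1->2
final: 2 -5.3077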